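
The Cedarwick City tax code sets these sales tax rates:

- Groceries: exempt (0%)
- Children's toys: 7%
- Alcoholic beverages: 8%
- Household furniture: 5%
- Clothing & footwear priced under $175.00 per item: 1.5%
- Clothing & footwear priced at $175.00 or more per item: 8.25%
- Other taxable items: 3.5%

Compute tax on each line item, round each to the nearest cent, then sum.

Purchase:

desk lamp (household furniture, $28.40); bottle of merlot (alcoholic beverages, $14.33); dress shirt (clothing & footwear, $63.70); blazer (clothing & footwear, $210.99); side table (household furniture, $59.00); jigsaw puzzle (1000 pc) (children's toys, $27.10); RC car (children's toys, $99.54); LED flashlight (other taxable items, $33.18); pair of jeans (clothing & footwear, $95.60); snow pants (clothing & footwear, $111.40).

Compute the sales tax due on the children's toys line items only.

Jigsaw puzzle (1000 pc) $27.10: children's toys → 7% → $1.90
RC car $99.54: children's toys → 7% → $6.97
Tax on children's toys = $1.90 + $6.97 = $8.87

$8.87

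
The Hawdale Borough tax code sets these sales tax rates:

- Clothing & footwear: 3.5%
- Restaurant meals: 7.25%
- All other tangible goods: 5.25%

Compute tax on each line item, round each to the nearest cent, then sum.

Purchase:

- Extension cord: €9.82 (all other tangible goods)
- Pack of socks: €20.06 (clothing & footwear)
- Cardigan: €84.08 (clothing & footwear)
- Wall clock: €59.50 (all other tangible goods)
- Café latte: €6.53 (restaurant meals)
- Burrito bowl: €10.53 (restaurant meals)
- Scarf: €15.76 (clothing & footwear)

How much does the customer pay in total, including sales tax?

Extension cord €9.82: all other tangible goods → 5.25% → €0.52
Pack of socks €20.06: clothing & footwear → 3.5% → €0.70
Cardigan €84.08: clothing & footwear → 3.5% → €2.94
Wall clock €59.50: all other tangible goods → 5.25% → €3.12
Café latte €6.53: restaurant meals → 7.25% → €0.47
Burrito bowl €10.53: restaurant meals → 7.25% → €0.76
Scarf €15.76: clothing & footwear → 3.5% → €0.55
Subtotal = €206.28; tax = €9.06; total due = €215.34

€215.34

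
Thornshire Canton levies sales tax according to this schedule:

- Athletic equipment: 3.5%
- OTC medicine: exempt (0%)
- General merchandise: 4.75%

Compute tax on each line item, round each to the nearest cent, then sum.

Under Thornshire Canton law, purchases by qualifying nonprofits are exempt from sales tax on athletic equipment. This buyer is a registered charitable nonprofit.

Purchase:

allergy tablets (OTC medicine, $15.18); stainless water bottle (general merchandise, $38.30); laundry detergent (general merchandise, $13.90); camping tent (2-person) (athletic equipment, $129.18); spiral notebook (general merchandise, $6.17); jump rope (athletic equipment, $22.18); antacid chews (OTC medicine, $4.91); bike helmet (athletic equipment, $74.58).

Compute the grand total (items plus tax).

$307.17

Allergy tablets $15.18: OTC medicine → 0% → $0.00
Stainless water bottle $38.30: general merchandise → 4.75% → $1.82
Laundry detergent $13.90: general merchandise → 4.75% → $0.66
Camping tent (2-person) $129.18: athletic equipment, buyer-exempt → 0% → $0.00
Spiral notebook $6.17: general merchandise → 4.75% → $0.29
Jump rope $22.18: athletic equipment, buyer-exempt → 0% → $0.00
Antacid chews $4.91: OTC medicine → 0% → $0.00
Bike helmet $74.58: athletic equipment, buyer-exempt → 0% → $0.00
Subtotal = $304.40; tax = $2.77; total due = $307.17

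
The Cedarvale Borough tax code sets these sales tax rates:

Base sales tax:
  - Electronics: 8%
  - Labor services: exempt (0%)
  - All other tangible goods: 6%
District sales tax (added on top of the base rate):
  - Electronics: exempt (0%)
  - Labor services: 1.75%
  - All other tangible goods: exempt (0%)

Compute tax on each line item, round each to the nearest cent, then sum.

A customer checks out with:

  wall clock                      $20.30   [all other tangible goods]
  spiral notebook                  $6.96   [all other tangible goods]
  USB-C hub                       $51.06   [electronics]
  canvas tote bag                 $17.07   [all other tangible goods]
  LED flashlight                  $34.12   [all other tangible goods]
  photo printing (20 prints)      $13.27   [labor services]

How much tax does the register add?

Wall clock $20.30: all other tangible goods → 6% + 0% district = 6% → $1.22
Spiral notebook $6.96: all other tangible goods → 6% + 0% district = 6% → $0.42
USB-C hub $51.06: electronics → 8% + 0% district = 8% → $4.08
Canvas tote bag $17.07: all other tangible goods → 6% + 0% district = 6% → $1.02
LED flashlight $34.12: all other tangible goods → 6% + 0% district = 6% → $2.05
Photo printing (20 prints) $13.27: labor services → 0% + 1.75% district = 1.75% → $0.23
Total tax = $1.22 + $0.42 + $4.08 + $1.02 + $2.05 + $0.23 = $9.02

$9.02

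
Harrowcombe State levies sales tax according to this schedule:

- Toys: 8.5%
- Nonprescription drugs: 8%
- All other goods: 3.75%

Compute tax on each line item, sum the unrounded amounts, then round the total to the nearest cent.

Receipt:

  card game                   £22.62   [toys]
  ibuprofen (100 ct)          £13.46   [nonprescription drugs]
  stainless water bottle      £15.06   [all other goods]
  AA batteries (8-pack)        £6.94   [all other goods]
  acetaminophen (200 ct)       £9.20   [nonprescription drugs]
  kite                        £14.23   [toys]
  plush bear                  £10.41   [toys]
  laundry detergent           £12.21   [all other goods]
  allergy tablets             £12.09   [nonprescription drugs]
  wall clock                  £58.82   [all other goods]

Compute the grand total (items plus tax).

Card game £22.62: toys → 8.5% → £1.9227
Ibuprofen (100 ct) £13.46: nonprescription drugs → 8% → £1.0768
Stainless water bottle £15.06: all other goods → 3.75% → £0.56475
AA batteries (8-pack) £6.94: all other goods → 3.75% → £0.26025
Acetaminophen (200 ct) £9.20: nonprescription drugs → 8% → £0.736
Kite £14.23: toys → 8.5% → £1.20955
Plush bear £10.41: toys → 8.5% → £0.88485
Laundry detergent £12.21: all other goods → 3.75% → £0.457875
Allergy tablets £12.09: nonprescription drugs → 8% → £0.9672
Wall clock £58.82: all other goods → 3.75% → £2.20575
Subtotal = £175.04; unrounded tax = £10.285725 → £10.29; total due = £185.33

£185.33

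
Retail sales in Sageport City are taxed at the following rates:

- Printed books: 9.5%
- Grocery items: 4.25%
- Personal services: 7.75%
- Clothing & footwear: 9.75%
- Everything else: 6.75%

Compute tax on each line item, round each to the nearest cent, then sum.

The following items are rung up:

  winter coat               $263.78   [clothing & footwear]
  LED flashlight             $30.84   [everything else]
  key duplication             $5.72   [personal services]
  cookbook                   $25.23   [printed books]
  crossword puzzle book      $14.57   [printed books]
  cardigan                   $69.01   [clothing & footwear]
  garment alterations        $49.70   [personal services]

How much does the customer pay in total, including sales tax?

$501.45

Winter coat $263.78: clothing & footwear → 9.75% → $25.72
LED flashlight $30.84: everything else → 6.75% → $2.08
Key duplication $5.72: personal services → 7.75% → $0.44
Cookbook $25.23: printed books → 9.5% → $2.40
Crossword puzzle book $14.57: printed books → 9.5% → $1.38
Cardigan $69.01: clothing & footwear → 9.75% → $6.73
Garment alterations $49.70: personal services → 7.75% → $3.85
Subtotal = $458.85; tax = $42.60; total due = $501.45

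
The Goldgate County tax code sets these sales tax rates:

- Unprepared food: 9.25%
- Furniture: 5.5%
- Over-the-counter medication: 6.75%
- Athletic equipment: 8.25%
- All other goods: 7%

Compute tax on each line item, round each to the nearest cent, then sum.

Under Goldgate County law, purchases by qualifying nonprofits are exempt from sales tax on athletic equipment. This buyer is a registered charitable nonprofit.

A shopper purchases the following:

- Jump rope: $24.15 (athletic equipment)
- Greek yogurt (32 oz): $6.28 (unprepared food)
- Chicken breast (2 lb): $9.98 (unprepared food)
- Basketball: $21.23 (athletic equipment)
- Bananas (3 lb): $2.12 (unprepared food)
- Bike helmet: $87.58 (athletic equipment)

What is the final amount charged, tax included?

Jump rope $24.15: athletic equipment, buyer-exempt → 0% → $0.00
Greek yogurt (32 oz) $6.28: unprepared food → 9.25% → $0.58
Chicken breast (2 lb) $9.98: unprepared food → 9.25% → $0.92
Basketball $21.23: athletic equipment, buyer-exempt → 0% → $0.00
Bananas (3 lb) $2.12: unprepared food → 9.25% → $0.20
Bike helmet $87.58: athletic equipment, buyer-exempt → 0% → $0.00
Subtotal = $151.34; tax = $1.70; total due = $153.04

$153.04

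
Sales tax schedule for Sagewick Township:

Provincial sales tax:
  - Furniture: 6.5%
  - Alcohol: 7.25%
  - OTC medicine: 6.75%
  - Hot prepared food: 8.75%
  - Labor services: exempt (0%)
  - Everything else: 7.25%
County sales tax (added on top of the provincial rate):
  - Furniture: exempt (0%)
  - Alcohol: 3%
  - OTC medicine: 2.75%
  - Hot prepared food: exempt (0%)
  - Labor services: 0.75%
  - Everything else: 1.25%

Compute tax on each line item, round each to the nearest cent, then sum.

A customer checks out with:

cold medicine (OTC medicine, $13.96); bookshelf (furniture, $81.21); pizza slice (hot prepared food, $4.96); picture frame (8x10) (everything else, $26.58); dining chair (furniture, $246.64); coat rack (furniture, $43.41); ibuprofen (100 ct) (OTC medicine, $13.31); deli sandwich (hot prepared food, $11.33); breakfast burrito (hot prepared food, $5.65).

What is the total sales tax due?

Cold medicine $13.96: OTC medicine → 6.75% + 2.75% county = 9.5% → $1.33
Bookshelf $81.21: furniture → 6.5% + 0% county = 6.5% → $5.28
Pizza slice $4.96: hot prepared food → 8.75% + 0% county = 8.75% → $0.43
Picture frame (8x10) $26.58: everything else → 7.25% + 1.25% county = 8.5% → $2.26
Dining chair $246.64: furniture → 6.5% + 0% county = 6.5% → $16.03
Coat rack $43.41: furniture → 6.5% + 0% county = 6.5% → $2.82
Ibuprofen (100 ct) $13.31: OTC medicine → 6.75% + 2.75% county = 9.5% → $1.26
Deli sandwich $11.33: hot prepared food → 8.75% + 0% county = 8.75% → $0.99
Breakfast burrito $5.65: hot prepared food → 8.75% + 0% county = 8.75% → $0.49
Total tax = $1.33 + $5.28 + $0.43 + $2.26 + $16.03 + $2.82 + $1.26 + $0.99 + $0.49 = $30.89

$30.89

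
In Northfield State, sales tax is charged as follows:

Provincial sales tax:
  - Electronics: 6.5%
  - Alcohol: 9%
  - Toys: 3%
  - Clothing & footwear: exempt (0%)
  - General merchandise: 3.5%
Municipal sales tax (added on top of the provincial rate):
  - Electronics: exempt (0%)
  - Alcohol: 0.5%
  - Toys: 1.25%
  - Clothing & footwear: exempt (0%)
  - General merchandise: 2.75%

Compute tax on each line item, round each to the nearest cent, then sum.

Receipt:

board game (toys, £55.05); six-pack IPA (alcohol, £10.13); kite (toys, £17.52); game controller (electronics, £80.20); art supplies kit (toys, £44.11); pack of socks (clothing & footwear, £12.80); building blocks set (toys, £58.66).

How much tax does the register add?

£13.61

Board game £55.05: toys → 3% + 1.25% municipal = 4.25% → £2.34
Six-pack IPA £10.13: alcohol → 9% + 0.5% municipal = 9.5% → £0.96
Kite £17.52: toys → 3% + 1.25% municipal = 4.25% → £0.74
Game controller £80.20: electronics → 6.5% + 0% municipal = 6.5% → £5.21
Art supplies kit £44.11: toys → 3% + 1.25% municipal = 4.25% → £1.87
Pack of socks £12.80: clothing & footwear → 0% + 0% municipal = 0% → £0.00
Building blocks set £58.66: toys → 3% + 1.25% municipal = 4.25% → £2.49
Total tax = £2.34 + £0.96 + £0.74 + £5.21 + £1.87 + £2.49 = £13.61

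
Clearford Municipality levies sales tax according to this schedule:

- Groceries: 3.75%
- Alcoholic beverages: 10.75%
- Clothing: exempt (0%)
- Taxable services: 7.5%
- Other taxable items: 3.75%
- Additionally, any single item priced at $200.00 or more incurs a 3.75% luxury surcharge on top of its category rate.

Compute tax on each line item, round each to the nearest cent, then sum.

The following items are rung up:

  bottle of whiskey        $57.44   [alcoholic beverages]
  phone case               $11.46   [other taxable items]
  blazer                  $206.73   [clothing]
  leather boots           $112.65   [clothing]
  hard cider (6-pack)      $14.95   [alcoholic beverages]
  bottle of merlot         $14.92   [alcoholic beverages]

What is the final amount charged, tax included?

Bottle of whiskey $57.44: alcoholic beverages → 10.75% → $6.17
Phone case $11.46: other taxable items → 3.75% → $0.43
Blazer $206.73: clothing → 0% + 3.75% surcharge = 3.75% → $7.75
Leather boots $112.65: clothing → 0% → $0.00
Hard cider (6-pack) $14.95: alcoholic beverages → 10.75% → $1.61
Bottle of merlot $14.92: alcoholic beverages → 10.75% → $1.60
Subtotal = $418.15; tax = $17.56; total due = $435.71

$435.71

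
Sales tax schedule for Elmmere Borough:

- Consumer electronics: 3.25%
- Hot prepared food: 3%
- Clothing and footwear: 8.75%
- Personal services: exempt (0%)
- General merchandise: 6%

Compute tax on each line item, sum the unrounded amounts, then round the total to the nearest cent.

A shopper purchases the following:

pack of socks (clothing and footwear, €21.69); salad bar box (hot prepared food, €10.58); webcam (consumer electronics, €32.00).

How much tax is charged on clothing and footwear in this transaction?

€1.90

Pack of socks €21.69: clothing and footwear → 8.75% → €1.897875
Tax on clothing and footwear: unrounded sum = €1.897875 → €1.90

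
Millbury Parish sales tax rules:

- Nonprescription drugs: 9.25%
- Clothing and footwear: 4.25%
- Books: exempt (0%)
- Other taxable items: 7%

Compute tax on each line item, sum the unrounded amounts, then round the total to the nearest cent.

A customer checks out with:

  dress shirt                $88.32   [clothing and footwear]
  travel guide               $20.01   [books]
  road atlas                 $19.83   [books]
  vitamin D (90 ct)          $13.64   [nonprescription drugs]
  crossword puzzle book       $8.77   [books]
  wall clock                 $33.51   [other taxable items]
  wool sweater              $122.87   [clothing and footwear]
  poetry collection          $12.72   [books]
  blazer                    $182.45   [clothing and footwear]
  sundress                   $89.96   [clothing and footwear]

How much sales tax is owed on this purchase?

Dress shirt $88.32: clothing and footwear → 4.25% → $3.7536
Travel guide $20.01: books → 0% → $0.00
Road atlas $19.83: books → 0% → $0.00
Vitamin D (90 ct) $13.64: nonprescription drugs → 9.25% → $1.2617
Crossword puzzle book $8.77: books → 0% → $0.00
Wall clock $33.51: other taxable items → 7% → $2.3457
Wool sweater $122.87: clothing and footwear → 4.25% → $5.221975
Poetry collection $12.72: books → 0% → $0.00
Blazer $182.45: clothing and footwear → 4.25% → $7.754125
Sundress $89.96: clothing and footwear → 4.25% → $3.8233
Unrounded tax sum = $24.1604 → $24.16

$24.16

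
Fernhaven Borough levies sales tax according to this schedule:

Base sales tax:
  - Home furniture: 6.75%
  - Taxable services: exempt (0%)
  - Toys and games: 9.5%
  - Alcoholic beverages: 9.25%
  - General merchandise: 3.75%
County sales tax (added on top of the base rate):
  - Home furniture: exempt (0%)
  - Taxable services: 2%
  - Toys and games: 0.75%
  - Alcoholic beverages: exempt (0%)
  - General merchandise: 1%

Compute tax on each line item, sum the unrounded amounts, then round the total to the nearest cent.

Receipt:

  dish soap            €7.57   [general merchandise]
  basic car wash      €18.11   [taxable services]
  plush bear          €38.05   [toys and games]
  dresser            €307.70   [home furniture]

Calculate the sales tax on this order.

Dish soap €7.57: general merchandise → 3.75% + 1% county = 4.75% → €0.359575
Basic car wash €18.11: taxable services → 0% + 2% county = 2% → €0.3622
Plush bear €38.05: toys and games → 9.5% + 0.75% county = 10.25% → €3.900125
Dresser €307.70: home furniture → 6.75% + 0% county = 6.75% → €20.76975
Unrounded tax sum = €25.39165 → €25.39

€25.39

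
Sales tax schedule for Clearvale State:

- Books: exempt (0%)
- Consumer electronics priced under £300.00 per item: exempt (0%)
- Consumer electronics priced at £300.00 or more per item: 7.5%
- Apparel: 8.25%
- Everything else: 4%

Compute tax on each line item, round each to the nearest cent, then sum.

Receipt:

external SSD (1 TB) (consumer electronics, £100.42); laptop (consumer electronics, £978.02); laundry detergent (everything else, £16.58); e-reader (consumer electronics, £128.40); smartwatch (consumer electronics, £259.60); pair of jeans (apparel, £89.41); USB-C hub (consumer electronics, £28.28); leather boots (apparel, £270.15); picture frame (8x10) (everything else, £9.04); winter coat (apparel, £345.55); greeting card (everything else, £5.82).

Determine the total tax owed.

£132.78

External SSD (1 TB) £100.42: consumer electronics, under £300.00 → 0% → £0.00
Laptop £978.02: consumer electronics, £300.00 or more → 7.5% → £73.35
Laundry detergent £16.58: everything else → 4% → £0.66
E-reader £128.40: consumer electronics, under £300.00 → 0% → £0.00
Smartwatch £259.60: consumer electronics, under £300.00 → 0% → £0.00
Pair of jeans £89.41: apparel → 8.25% → £7.38
USB-C hub £28.28: consumer electronics, under £300.00 → 0% → £0.00
Leather boots £270.15: apparel → 8.25% → £22.29
Picture frame (8x10) £9.04: everything else → 4% → £0.36
Winter coat £345.55: apparel → 8.25% → £28.51
Greeting card £5.82: everything else → 4% → £0.23
Total tax = £73.35 + £0.66 + £7.38 + £22.29 + £0.36 + £28.51 + £0.23 = £132.78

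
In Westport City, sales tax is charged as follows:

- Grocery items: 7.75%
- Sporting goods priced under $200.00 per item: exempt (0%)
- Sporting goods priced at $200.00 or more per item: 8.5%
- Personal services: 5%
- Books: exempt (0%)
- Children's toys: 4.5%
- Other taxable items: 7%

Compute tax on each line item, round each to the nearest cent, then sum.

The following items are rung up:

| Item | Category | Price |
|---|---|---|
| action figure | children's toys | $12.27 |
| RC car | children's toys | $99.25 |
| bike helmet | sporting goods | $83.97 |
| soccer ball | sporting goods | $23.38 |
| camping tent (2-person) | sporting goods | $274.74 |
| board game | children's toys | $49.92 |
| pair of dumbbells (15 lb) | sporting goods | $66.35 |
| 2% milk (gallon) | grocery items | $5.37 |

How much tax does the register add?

$31.04

Action figure $12.27: children's toys → 4.5% → $0.55
RC car $99.25: children's toys → 4.5% → $4.47
Bike helmet $83.97: sporting goods, under $200.00 → 0% → $0.00
Soccer ball $23.38: sporting goods, under $200.00 → 0% → $0.00
Camping tent (2-person) $274.74: sporting goods, $200.00 or more → 8.5% → $23.35
Board game $49.92: children's toys → 4.5% → $2.25
Pair of dumbbells (15 lb) $66.35: sporting goods, under $200.00 → 0% → $0.00
2% milk (gallon) $5.37: grocery items → 7.75% → $0.42
Total tax = $0.55 + $4.47 + $23.35 + $2.25 + $0.42 = $31.04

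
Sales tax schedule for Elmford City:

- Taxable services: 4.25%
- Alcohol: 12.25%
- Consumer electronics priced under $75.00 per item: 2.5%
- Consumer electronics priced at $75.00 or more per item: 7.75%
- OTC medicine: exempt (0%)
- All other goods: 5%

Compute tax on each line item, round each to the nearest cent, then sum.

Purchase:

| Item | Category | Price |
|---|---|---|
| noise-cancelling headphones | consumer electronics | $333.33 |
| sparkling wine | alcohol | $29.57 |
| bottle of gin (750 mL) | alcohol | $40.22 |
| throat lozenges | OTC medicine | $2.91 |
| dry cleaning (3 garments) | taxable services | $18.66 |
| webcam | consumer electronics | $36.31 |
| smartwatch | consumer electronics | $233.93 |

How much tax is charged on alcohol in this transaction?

$8.55

Sparkling wine $29.57: alcohol → 12.25% → $3.62
Bottle of gin (750 mL) $40.22: alcohol → 12.25% → $4.93
Tax on alcohol = $3.62 + $4.93 = $8.55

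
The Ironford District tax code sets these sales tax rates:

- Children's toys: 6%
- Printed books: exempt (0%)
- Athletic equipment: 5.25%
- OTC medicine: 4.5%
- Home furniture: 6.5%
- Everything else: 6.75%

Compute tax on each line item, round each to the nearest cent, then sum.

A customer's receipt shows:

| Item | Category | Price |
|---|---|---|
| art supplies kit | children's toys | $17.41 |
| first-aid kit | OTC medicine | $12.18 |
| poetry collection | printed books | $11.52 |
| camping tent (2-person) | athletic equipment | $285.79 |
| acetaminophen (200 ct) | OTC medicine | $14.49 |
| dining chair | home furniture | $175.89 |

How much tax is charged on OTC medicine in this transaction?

First-aid kit $12.18: OTC medicine → 4.5% → $0.55
Acetaminophen (200 ct) $14.49: OTC medicine → 4.5% → $0.65
Tax on OTC medicine = $0.55 + $0.65 = $1.20

$1.20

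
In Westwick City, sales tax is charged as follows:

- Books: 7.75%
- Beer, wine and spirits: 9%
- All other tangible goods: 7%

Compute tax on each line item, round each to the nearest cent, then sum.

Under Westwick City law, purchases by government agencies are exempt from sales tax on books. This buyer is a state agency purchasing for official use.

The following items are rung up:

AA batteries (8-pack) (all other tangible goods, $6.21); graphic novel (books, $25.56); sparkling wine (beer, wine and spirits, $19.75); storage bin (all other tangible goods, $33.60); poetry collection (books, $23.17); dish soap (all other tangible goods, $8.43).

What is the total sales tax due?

AA batteries (8-pack) $6.21: all other tangible goods → 7% → $0.43
Graphic novel $25.56: books, buyer-exempt → 0% → $0.00
Sparkling wine $19.75: beer, wine and spirits → 9% → $1.78
Storage bin $33.60: all other tangible goods → 7% → $2.35
Poetry collection $23.17: books, buyer-exempt → 0% → $0.00
Dish soap $8.43: all other tangible goods → 7% → $0.59
Total tax = $0.43 + $1.78 + $2.35 + $0.59 = $5.15

$5.15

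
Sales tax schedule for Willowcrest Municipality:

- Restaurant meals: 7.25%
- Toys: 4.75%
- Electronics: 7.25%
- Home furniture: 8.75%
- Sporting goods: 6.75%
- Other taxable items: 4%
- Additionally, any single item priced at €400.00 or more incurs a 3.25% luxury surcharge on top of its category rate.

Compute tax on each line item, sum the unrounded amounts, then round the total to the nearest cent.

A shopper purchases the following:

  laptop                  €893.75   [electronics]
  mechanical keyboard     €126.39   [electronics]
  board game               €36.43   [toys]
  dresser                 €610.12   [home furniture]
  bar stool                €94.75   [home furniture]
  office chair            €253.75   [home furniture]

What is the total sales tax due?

Laptop €893.75: electronics → 7.25% + 3.25% surcharge = 10.5% → €93.84375
Mechanical keyboard €126.39: electronics → 7.25% → €9.163275
Board game €36.43: toys → 4.75% → €1.730425
Dresser €610.12: home furniture → 8.75% + 3.25% surcharge = 12% → €73.2144
Bar stool €94.75: home furniture → 8.75% → €8.290625
Office chair €253.75: home furniture → 8.75% → €22.203125
Unrounded tax sum = €208.4456 → €208.45

€208.45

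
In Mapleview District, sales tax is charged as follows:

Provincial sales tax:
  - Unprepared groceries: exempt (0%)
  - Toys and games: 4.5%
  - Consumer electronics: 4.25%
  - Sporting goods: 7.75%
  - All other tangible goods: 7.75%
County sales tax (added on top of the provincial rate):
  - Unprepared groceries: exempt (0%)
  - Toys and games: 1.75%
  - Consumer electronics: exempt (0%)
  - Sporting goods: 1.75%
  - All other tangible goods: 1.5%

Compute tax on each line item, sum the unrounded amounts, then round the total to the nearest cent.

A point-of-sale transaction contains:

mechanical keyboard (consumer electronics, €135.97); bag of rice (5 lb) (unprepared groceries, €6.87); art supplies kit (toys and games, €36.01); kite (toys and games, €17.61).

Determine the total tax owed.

€9.13

Mechanical keyboard €135.97: consumer electronics → 4.25% + 0% county = 4.25% → €5.778725
Bag of rice (5 lb) €6.87: unprepared groceries → 0% + 0% county = 0% → €0.00
Art supplies kit €36.01: toys and games → 4.5% + 1.75% county = 6.25% → €2.250625
Kite €17.61: toys and games → 4.5% + 1.75% county = 6.25% → €1.100625
Unrounded tax sum = €9.129975 → €9.13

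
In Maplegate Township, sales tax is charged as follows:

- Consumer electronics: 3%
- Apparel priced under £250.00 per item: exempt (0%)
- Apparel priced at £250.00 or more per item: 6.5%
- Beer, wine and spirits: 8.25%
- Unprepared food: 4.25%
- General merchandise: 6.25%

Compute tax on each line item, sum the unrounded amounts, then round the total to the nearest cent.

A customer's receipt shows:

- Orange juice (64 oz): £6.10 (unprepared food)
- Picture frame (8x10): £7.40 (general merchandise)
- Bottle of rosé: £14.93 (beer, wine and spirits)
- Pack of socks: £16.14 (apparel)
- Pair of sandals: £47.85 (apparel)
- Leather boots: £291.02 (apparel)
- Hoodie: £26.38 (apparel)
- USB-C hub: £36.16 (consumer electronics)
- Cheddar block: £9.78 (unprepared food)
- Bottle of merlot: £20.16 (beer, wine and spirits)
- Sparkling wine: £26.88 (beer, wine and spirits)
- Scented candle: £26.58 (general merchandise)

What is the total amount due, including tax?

Orange juice (64 oz) £6.10: unprepared food → 4.25% → £0.25925
Picture frame (8x10) £7.40: general merchandise → 6.25% → £0.4625
Bottle of rosé £14.93: beer, wine and spirits → 8.25% → £1.231725
Pack of socks £16.14: apparel, under £250.00 → 0% → £0.00
Pair of sandals £47.85: apparel, under £250.00 → 0% → £0.00
Leather boots £291.02: apparel, £250.00 or more → 6.5% → £18.9163
Hoodie £26.38: apparel, under £250.00 → 0% → £0.00
USB-C hub £36.16: consumer electronics → 3% → £1.0848
Cheddar block £9.78: unprepared food → 4.25% → £0.41565
Bottle of merlot £20.16: beer, wine and spirits → 8.25% → £1.6632
Sparkling wine £26.88: beer, wine and spirits → 8.25% → £2.2176
Scented candle £26.58: general merchandise → 6.25% → £1.66125
Subtotal = £529.38; unrounded tax = £27.912275 → £27.91; total due = £557.29

£557.29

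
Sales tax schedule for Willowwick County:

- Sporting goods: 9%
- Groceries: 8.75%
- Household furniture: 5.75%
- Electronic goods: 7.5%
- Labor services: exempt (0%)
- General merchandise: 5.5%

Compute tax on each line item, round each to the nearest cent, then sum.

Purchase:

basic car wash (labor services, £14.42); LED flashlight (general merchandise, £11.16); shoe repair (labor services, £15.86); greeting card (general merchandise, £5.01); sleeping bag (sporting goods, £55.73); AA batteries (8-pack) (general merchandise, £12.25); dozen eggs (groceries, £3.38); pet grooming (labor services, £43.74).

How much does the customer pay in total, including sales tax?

£168.43

Basic car wash £14.42: labor services → 0% → £0.00
LED flashlight £11.16: general merchandise → 5.5% → £0.61
Shoe repair £15.86: labor services → 0% → £0.00
Greeting card £5.01: general merchandise → 5.5% → £0.28
Sleeping bag £55.73: sporting goods → 9% → £5.02
AA batteries (8-pack) £12.25: general merchandise → 5.5% → £0.67
Dozen eggs £3.38: groceries → 8.75% → £0.30
Pet grooming £43.74: labor services → 0% → £0.00
Subtotal = £161.55; tax = £6.88; total due = £168.43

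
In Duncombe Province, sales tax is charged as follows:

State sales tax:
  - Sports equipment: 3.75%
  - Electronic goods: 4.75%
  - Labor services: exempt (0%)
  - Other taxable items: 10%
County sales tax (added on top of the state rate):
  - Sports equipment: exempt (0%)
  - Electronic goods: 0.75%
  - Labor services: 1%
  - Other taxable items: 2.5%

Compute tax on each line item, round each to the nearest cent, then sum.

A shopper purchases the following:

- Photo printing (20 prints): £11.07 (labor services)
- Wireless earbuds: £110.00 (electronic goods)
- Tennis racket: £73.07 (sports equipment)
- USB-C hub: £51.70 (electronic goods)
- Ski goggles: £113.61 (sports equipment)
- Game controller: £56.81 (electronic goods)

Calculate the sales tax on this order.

£19.12

Photo printing (20 prints) £11.07: labor services → 0% + 1% county = 1% → £0.11
Wireless earbuds £110.00: electronic goods → 4.75% + 0.75% county = 5.5% → £6.05
Tennis racket £73.07: sports equipment → 3.75% + 0% county = 3.75% → £2.74
USB-C hub £51.70: electronic goods → 4.75% + 0.75% county = 5.5% → £2.84
Ski goggles £113.61: sports equipment → 3.75% + 0% county = 3.75% → £4.26
Game controller £56.81: electronic goods → 4.75% + 0.75% county = 5.5% → £3.12
Total tax = £0.11 + £6.05 + £2.74 + £2.84 + £4.26 + £3.12 = £19.12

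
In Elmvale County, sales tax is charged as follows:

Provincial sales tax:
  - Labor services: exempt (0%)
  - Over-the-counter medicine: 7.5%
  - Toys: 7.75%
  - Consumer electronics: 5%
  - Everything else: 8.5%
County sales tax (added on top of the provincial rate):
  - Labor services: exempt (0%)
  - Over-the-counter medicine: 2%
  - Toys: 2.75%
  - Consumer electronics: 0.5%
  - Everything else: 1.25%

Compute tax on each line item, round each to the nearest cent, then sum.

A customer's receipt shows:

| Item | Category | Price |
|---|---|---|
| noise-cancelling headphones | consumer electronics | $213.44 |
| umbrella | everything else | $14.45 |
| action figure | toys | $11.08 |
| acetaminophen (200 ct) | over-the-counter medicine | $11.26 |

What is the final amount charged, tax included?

Noise-cancelling headphones $213.44: consumer electronics → 5% + 0.5% county = 5.5% → $11.74
Umbrella $14.45: everything else → 8.5% + 1.25% county = 9.75% → $1.41
Action figure $11.08: toys → 7.75% + 2.75% county = 10.5% → $1.16
Acetaminophen (200 ct) $11.26: over-the-counter medicine → 7.5% + 2% county = 9.5% → $1.07
Subtotal = $250.23; tax = $15.38; total due = $265.61

$265.61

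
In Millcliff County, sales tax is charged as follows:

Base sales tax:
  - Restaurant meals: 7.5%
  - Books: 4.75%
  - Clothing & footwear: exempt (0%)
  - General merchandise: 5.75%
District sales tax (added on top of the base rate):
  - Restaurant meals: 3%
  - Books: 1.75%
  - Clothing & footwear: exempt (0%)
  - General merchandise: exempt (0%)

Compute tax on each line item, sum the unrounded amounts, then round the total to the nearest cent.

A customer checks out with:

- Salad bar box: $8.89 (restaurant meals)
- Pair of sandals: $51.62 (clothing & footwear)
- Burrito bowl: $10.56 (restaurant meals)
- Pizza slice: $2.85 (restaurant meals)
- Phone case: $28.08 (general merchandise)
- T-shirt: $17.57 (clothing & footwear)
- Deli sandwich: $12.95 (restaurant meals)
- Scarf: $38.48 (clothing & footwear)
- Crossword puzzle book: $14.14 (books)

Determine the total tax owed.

$6.23

Salad bar box $8.89: restaurant meals → 7.5% + 3% district = 10.5% → $0.93345
Pair of sandals $51.62: clothing & footwear → 0% + 0% district = 0% → $0.00
Burrito bowl $10.56: restaurant meals → 7.5% + 3% district = 10.5% → $1.1088
Pizza slice $2.85: restaurant meals → 7.5% + 3% district = 10.5% → $0.29925
Phone case $28.08: general merchandise → 5.75% + 0% district = 5.75% → $1.6146
T-shirt $17.57: clothing & footwear → 0% + 0% district = 0% → $0.00
Deli sandwich $12.95: restaurant meals → 7.5% + 3% district = 10.5% → $1.35975
Scarf $38.48: clothing & footwear → 0% + 0% district = 0% → $0.00
Crossword puzzle book $14.14: books → 4.75% + 1.75% district = 6.5% → $0.9191
Unrounded tax sum = $6.23495 → $6.23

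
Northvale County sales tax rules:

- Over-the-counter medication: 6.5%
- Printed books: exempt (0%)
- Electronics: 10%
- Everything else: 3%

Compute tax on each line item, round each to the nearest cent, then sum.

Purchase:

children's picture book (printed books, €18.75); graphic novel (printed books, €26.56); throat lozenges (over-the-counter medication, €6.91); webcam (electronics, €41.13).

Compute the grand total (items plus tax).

Children's picture book €18.75: printed books → 0% → €0.00
Graphic novel €26.56: printed books → 0% → €0.00
Throat lozenges €6.91: over-the-counter medication → 6.5% → €0.45
Webcam €41.13: electronics → 10% → €4.11
Subtotal = €93.35; tax = €4.56; total due = €97.91

€97.91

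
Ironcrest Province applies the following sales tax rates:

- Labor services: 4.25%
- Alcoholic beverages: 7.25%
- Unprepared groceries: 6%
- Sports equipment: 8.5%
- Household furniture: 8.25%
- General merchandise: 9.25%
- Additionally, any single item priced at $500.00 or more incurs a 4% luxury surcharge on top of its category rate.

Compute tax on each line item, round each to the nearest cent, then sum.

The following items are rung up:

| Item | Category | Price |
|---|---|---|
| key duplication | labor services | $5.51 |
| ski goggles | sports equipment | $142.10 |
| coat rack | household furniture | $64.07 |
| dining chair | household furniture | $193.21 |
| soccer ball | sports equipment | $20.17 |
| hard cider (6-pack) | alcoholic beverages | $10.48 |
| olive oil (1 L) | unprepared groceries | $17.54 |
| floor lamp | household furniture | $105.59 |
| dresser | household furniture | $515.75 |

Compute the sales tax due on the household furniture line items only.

Coat rack $64.07: household furniture → 8.25% → $5.29
Dining chair $193.21: household furniture → 8.25% → $15.94
Floor lamp $105.59: household furniture → 8.25% → $8.71
Dresser $515.75: household furniture → 8.25% + 4% surcharge = 12.25% → $63.18
Tax on household furniture = $5.29 + $15.94 + $8.71 + $63.18 = $93.12

$93.12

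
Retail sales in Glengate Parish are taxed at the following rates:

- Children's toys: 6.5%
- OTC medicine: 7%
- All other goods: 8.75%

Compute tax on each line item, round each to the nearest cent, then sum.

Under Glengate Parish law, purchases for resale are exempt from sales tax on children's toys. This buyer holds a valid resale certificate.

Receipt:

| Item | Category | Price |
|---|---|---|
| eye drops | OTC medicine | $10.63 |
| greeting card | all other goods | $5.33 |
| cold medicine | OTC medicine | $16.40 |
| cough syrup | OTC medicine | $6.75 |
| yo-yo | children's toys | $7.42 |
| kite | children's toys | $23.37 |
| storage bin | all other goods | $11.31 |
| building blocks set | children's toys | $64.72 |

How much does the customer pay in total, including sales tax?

$149.75

Eye drops $10.63: OTC medicine → 7% → $0.74
Greeting card $5.33: all other goods → 8.75% → $0.47
Cold medicine $16.40: OTC medicine → 7% → $1.15
Cough syrup $6.75: OTC medicine → 7% → $0.47
Yo-yo $7.42: children's toys, buyer-exempt → 0% → $0.00
Kite $23.37: children's toys, buyer-exempt → 0% → $0.00
Storage bin $11.31: all other goods → 8.75% → $0.99
Building blocks set $64.72: children's toys, buyer-exempt → 0% → $0.00
Subtotal = $145.93; tax = $3.82; total due = $149.75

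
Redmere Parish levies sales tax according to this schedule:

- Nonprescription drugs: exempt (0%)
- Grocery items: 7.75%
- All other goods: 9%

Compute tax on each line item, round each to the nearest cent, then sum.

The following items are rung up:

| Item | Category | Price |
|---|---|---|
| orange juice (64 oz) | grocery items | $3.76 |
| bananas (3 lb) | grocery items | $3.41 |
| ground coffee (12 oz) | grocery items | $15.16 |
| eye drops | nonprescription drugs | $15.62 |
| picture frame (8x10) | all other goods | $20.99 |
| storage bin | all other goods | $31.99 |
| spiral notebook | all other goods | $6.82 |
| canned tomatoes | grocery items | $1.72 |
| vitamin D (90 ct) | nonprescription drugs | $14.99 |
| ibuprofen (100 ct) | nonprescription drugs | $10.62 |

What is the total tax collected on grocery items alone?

Orange juice (64 oz) $3.76: grocery items → 7.75% → $0.29
Bananas (3 lb) $3.41: grocery items → 7.75% → $0.26
Ground coffee (12 oz) $15.16: grocery items → 7.75% → $1.17
Canned tomatoes $1.72: grocery items → 7.75% → $0.13
Tax on grocery items = $0.29 + $0.26 + $1.17 + $0.13 = $1.85

$1.85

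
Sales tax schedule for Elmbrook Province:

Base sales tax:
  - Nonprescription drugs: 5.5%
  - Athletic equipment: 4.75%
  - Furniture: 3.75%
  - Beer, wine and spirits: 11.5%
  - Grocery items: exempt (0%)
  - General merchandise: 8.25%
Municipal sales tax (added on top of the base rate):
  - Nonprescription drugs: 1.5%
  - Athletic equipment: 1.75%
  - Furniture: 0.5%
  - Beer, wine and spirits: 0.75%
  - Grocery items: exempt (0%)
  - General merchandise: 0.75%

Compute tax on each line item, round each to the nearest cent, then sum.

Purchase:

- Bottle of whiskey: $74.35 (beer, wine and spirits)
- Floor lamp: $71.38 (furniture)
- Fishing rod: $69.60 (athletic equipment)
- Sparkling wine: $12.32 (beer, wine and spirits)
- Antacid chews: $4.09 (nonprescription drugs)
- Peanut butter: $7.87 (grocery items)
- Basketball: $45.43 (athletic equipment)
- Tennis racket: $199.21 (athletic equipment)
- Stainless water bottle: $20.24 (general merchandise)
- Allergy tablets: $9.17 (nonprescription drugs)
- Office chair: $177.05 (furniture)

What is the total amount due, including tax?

$735.05

Bottle of whiskey $74.35: beer, wine and spirits → 11.5% + 0.75% municipal = 12.25% → $9.11
Floor lamp $71.38: furniture → 3.75% + 0.5% municipal = 4.25% → $3.03
Fishing rod $69.60: athletic equipment → 4.75% + 1.75% municipal = 6.5% → $4.52
Sparkling wine $12.32: beer, wine and spirits → 11.5% + 0.75% municipal = 12.25% → $1.51
Antacid chews $4.09: nonprescription drugs → 5.5% + 1.5% municipal = 7% → $0.29
Peanut butter $7.87: grocery items → 0% + 0% municipal = 0% → $0.00
Basketball $45.43: athletic equipment → 4.75% + 1.75% municipal = 6.5% → $2.95
Tennis racket $199.21: athletic equipment → 4.75% + 1.75% municipal = 6.5% → $12.95
Stainless water bottle $20.24: general merchandise → 8.25% + 0.75% municipal = 9% → $1.82
Allergy tablets $9.17: nonprescription drugs → 5.5% + 1.5% municipal = 7% → $0.64
Office chair $177.05: furniture → 3.75% + 0.5% municipal = 4.25% → $7.52
Subtotal = $690.71; tax = $44.34; total due = $735.05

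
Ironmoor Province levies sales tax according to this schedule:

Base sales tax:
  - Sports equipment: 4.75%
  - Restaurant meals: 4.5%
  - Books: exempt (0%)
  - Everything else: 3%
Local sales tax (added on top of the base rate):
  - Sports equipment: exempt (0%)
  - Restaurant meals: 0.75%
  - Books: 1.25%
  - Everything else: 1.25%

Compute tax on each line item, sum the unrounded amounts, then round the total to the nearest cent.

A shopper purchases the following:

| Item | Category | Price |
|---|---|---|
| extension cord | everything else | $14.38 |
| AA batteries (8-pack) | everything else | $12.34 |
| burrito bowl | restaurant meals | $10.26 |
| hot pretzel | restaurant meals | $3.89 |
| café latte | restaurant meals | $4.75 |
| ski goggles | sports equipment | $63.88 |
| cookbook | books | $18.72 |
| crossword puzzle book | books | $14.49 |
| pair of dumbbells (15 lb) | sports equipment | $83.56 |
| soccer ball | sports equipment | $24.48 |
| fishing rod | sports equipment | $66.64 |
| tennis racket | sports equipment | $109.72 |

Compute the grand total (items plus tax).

Extension cord $14.38: everything else → 3% + 1.25% local = 4.25% → $0.61115
AA batteries (8-pack) $12.34: everything else → 3% + 1.25% local = 4.25% → $0.52445
Burrito bowl $10.26: restaurant meals → 4.5% + 0.75% local = 5.25% → $0.53865
Hot pretzel $3.89: restaurant meals → 4.5% + 0.75% local = 5.25% → $0.204225
Café latte $4.75: restaurant meals → 4.5% + 0.75% local = 5.25% → $0.249375
Ski goggles $63.88: sports equipment → 4.75% + 0% local = 4.75% → $3.0343
Cookbook $18.72: books → 0% + 1.25% local = 1.25% → $0.234
Crossword puzzle book $14.49: books → 0% + 1.25% local = 1.25% → $0.181125
Pair of dumbbells (15 lb) $83.56: sports equipment → 4.75% + 0% local = 4.75% → $3.9691
Soccer ball $24.48: sports equipment → 4.75% + 0% local = 4.75% → $1.1628
Fishing rod $66.64: sports equipment → 4.75% + 0% local = 4.75% → $3.1654
Tennis racket $109.72: sports equipment → 4.75% + 0% local = 4.75% → $5.2117
Subtotal = $427.11; unrounded tax = $19.086275 → $19.09; total due = $446.20

$446.20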